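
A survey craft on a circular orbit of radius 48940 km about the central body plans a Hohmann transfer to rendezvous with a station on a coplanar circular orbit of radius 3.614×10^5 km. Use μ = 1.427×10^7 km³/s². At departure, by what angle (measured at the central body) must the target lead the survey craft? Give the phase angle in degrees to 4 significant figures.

The Hohmann ellipse has a_t = (r₁ + r₂)/2 = 2.0517×10^5 km.
Transfer time t = π√(a_t³/μ) = 77287 s.
Target angular speed ω₂ = √(μ/r₂³) = 1.7387×10^-5 rad/s.
Angle swept by the target during transfer: ω₂·t = 1.3438 rad = 76.99°.
Arrival is 180° from departure on the ellipse, so φ = 180° − 76.99° = 103.0°.

φ = 103.0°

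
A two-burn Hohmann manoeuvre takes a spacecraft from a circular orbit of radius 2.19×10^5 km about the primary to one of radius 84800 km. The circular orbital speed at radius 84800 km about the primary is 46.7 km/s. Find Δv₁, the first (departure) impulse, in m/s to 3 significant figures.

From the circular-orbit relation v² = μ/r at r = 84800 km: μ = v²r = (46.7)² × 84800 = 1.84939×10^8 km³/s².
Transfer-ellipse semi-major axis a_t = (r₁ + r₂)/2 = (2.190×10^5 + 84800)/2 = 1.519×10^5 km.
Circular speed at r = 2.190×10^5 km: v_c = √(μ/r) = 29.060 km/s.
Vis-viva on the transfer ellipse at r = 2.190×10^5 km gives v_t = √[μ(2/r − 1/a_t)] = 21.713 km/s.
Δv₁ = |v_t − v_c| = |21.713 − 29.060| = 7.347 km/s.

Δv₁ = 7350 m/s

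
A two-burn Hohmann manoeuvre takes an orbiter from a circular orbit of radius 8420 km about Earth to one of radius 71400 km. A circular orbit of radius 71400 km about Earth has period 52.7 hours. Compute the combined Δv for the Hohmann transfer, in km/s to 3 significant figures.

Δv = 3.60 km/s

From Kepler's third law T² = 4π²r³/μ at r = 71400 km, T = 52.7 hours = 52.7 × 3600 s = 1.8972×10^5 s: μ = 4π²r³/T² = 3.99235×10^5 km³/s².
The Hohmann ellipse has a_t = (r₁ + r₂)/2 = 39910 km.
At r₁ the circular-orbit speed is v₁ = √(μ/r₁) = 6.886 km/s.
Transfer-orbit speed at r₁ (v² = μ(2/r − 1/a)): v_p = √[μ(2/r₁ − 1/a_t)] = 9.210 km/s.
First burn Δv₁ = |v_p − v₁| = 2.324 km/s.
At r₂, v₂ = √(μ/r₂) = 2.365 km/s.
Transfer-orbit speed at r₂: v_a = √[μ(2/r₂ − 1/a_t)] = 1.086 km/s.
Second burn Δv₂ = |v₂ − v_a| = 1.279 km/s.
Total Δv = Δv₁ + Δv₂ = 3.603 km/s.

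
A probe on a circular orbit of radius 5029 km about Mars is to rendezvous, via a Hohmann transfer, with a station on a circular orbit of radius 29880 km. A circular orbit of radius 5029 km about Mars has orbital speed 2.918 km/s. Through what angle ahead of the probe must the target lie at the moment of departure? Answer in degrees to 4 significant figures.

φ = 99.64°

From the circular-orbit relation v² = μ/r at r = 5029 km: μ = v²r = (2.918)² × 5029 = 42820.5 km³/s².
The Hohmann ellipse has a_t = (r₁ + r₂)/2 = 17454.5 km.
The half-period of the transfer ellipse is t = π√(a_t³/μ) = 35009 s.
The target's mean motion on its circular orbit is ω₂ = √(μ/r₂³) = 4.0064×10^-5 rad/s.
Angle swept by the target during transfer: ω₂·t = 1.4026 rad = 80.36°.
The probe traverses 180° on the transfer ellipse, so the target must lead by 180° − 80.36° = 99.64°.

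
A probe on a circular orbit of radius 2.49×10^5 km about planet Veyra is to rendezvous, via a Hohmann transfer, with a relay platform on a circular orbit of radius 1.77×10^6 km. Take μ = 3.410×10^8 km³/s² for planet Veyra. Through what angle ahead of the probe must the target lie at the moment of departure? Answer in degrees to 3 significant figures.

The Hohmann ellipse has a_t = (r₁ + r₂)/2 = 1.0095×10^6 km.
The half-period of the transfer ellipse is t = π√(a_t³/μ) = 1.7256×10^5 s.
The target's mean motion on its circular orbit is ω₂ = √(μ/r₂³) = 7.8418×10^-6 rad/s.
Angle swept by the target during transfer: ω₂·t = 1.3532 rad = 77.53°.
Arrival is 180° from departure on the ellipse, so φ = 180° − 77.53° = 102°.

φ = 102°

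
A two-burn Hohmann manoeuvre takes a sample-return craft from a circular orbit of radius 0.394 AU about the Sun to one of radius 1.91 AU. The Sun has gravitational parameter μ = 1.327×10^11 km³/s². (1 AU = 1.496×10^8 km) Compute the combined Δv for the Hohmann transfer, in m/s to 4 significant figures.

Δv = 22590 m/s

In km: r₁ = 0.394 × 1.496×10^8 = 5.89424×10^7 km; r₂ = 1.91 × 1.496×10^8 = 2.85736×10^8 km.
Semi-major axis of the transfer orbit: a_t = (5.89424×10^7 + 2.85736×10^8)/2 = 1.723392×10^8 km.
At r₁ the circular-orbit speed is v₁ = √(μ/r₁) = 47.44840 km/s.
Transfer-orbit speed at r₁ (v² = μ(2/r − 1/a)): v_p = √[μ(2/r₁ − 1/a_t)] = 61.09589 km/s.
First burn Δv₁ = |v_p − v₁| = 13.647 km/s.
At r₂, v₂ = √(μ/r₂) = 21.5503 km/s.
Transfer-orbit speed at r₂: v_a = √[μ(2/r₂ − 1/a_t)] = 12.6030 km/s.
Second burn Δv₂ = |v₂ − v_a| = 8.9473 km/s.
Total Δv = Δv₁ + Δv₂ = 22.59 km/s.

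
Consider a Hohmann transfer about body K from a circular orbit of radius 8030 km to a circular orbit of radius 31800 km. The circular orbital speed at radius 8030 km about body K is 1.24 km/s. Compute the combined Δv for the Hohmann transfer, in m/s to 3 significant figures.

From the circular-orbit relation v² = μ/r at r = 8030 km: μ = v²r = (1.24)² × 8030 = 12346.9 km³/s².
The Hohmann ellipse has a_t = (r₁ + r₂)/2 = 19915 km.
At r₁ the circular-orbit speed is v₁ = √(μ/r₁) = 1.240000 km/s.
Transfer-orbit speed at r₁ (v² = μ(2/r − 1/a)): v_p = √[μ(2/r₁ − 1/a_t)] = 1.566914 km/s.
First burn Δv₁ = |v_p − v₁| = 0.326914 km/s.
At r₂, v₂ = √(μ/r₂) = 0.6231117 km/s.
Transfer-orbit speed at r₂: v_a = √[μ(2/r₂ − 1/a_t)] = 0.3956704 km/s.
Second burn Δv₂ = |v₂ − v_a| = 0.227441 km/s.
Δv = Δv₁ + Δv₂ = 0.326914 + 0.227441 = 0.5544 km/s.

Δv = 554 m/s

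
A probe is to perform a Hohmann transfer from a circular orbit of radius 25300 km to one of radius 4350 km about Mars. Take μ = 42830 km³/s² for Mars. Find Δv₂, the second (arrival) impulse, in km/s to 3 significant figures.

Transfer-ellipse semi-major axis a_t = (r₁ + r₂)/2 = (25300 + 4350)/2 = 14825 km.
Circular speed at r = 4350 km: v_c = √(μ/r) = 3.1378 km/s.
Vis-viva on the transfer ellipse at r = 4350 km gives v_t = √[μ(2/r − 1/a_t)] = 4.0991 km/s.
Δv₂ = |v_t − v_c| = |4.0991 − 3.1378| = 0.9613 km/s.

Δv₂ = 0.961 km/s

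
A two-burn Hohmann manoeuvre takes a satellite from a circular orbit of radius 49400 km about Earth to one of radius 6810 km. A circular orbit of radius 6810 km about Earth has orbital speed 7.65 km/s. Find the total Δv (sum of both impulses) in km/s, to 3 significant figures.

From the circular-orbit relation v² = μ/r at r = 6810 km: μ = v²r = (7.65)² × 6810 = 3.98538×10^5 km³/s².
Transfer-ellipse semi-major axis a_t = (r₁ + r₂)/2 = (49400 + 6810)/2 = 28105 km.
Circular speed at r₁: v₁ = √(μ/r₁) = √(3.98538×10^5/49400) = 2.840 km/s.
On the transfer ellipse at r₁, v² = μ(2/r − 1/a) gives v_a = √[μ(2/r₁ − 1/a_t)] = 1.398 km/s.
First burn Δv₁ = |v_a − v₁| = 1.442 km/s.
Circular speed at r₂: v₂ = √(μ/r₂) = 7.6500 km/s.
Transfer-orbit speed at r₂: v_p = √[μ(2/r₂ − 1/a_t)] = 10.142 km/s.
Second burn Δv₂ = |v₂ − v_p| = 2.492 km/s.
Δv = Δv₁ + Δv₂ = 1.442 + 2.492 = 3.934 km/s.

Δv = 3.93 km/s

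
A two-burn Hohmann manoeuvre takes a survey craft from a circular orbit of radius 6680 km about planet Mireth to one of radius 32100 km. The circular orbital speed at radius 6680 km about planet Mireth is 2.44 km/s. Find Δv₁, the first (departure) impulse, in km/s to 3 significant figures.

From the circular-orbit relation v² = μ/r at r = 6680 km: μ = v²r = (2.44)² × 6680 = 39770.0 km³/s².
Transfer-ellipse semi-major axis a_t = (r₁ + r₂)/2 = (6680 + 32100)/2 = 19390 km.
Circular speed at r = 6680 km: v_c = √(μ/r) = 2.4400 km/s.
Transfer-orbit speed at the same r (vis-viva, a = a_t): v_t = √[μ(2/r − 1/a_t)] = 3.1394 km/s.
Δv₁ = |v_t − v_c| = |3.1394 − 2.4400| = 0.6994 km/s.

Δv₁ = 0.699 km/s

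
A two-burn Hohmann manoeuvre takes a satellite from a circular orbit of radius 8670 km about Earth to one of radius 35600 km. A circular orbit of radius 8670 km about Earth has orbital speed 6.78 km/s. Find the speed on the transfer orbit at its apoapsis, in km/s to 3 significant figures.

v = 2.09 km/s

From the circular-orbit relation v² = μ/r at r = 8670 km: μ = v²r = (6.78)² × 8670 = 3.98546×10^5 km³/s².
Transfer-ellipse semi-major axis a_t = (r₁ + r₂)/2 = (8670 + 35600)/2 = 22135 km.
At apoapsis, r = 35600 km.
Applying v² = μ(2/r − 1/a_t): v = 2.094 km/s.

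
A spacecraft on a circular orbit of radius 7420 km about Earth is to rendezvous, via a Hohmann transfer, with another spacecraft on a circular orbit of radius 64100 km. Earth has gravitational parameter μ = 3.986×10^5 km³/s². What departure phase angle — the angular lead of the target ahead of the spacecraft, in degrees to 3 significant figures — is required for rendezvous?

φ = 105°

Transfer-ellipse semi-major axis a_t = (r₁ + r₂)/2 = (7420 + 64100)/2 = 35760 km.
Transfer time t = π√(a_t³/μ) = 33650 s.
Target angular speed ω₂ = √(μ/r₂³) = 3.890×10^-5 rad/s.
Angle swept by the target during transfer: ω₂·t = 1.309 rad = 75.00°.
Arrival is 180° from departure on the ellipse, so φ = 180° − 75.00° = 105°.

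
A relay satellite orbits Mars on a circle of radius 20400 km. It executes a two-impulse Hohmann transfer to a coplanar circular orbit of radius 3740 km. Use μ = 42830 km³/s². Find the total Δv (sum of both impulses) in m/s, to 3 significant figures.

Δv = 1660 m/s

The Hohmann ellipse has a_t = (r₁ + r₂)/2 = 12070 km.
Circular speed at r₁: v₁ = √(μ/r₁) = √(42830/20400) = 1.449 km/s.
On the transfer ellipse at r₁, vis-viva equation gives v_a = √[μ(2/r₁ − 1/a_t)] = 0.8066 km/s.
First burn Δv₁ = |v_a − v₁| = 0.64240 km/s.
At r₂, v₂ = √(μ/r₂) = 3.3841 km/s.
Transfer-orbit speed at r₂: v_p = √[μ(2/r₂ − 1/a_t)] = 4.3995 km/s.
Second burn Δv₂ = |v₂ − v_p| = 1.0154 km/s.
Total Δv = Δv₁ + Δv₂ = 1.658 km/s.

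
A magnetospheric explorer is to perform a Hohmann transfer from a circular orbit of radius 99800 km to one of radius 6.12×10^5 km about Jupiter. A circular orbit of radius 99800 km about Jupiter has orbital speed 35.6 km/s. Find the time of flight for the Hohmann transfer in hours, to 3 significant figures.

t = 16.5 hours

From the circular-orbit relation v² = μ/r at r = 99800 km: μ = v²r = (35.6)² × 99800 = 1.26483×10^8 km³/s².
Transfer-ellipse semi-major axis a_t = (r₁ + r₂)/2 = (99800 + 6.120×10^5)/2 = 3.559×10^5 km.
By Kepler's third law the transfer-orbit period is T = 2π√(a_t³/μ), so t = T/2 = 59310 s.
Converting: 59310 s ÷ 3600 s/hour = 16.5 hours.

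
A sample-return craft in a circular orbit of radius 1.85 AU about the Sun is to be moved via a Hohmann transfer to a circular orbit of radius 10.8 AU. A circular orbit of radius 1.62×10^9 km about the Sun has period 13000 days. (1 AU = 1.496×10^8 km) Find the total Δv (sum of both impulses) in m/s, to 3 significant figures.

Δv = 10900 m/s

From Kepler's third law T² = 4π²r³/μ at r = 1.62×10^9 km, T = 13000 days = 13000 × 86400 s = 1.1232×10^9 s: μ = 4π²r³/T² = 1.33043×10^11 km³/s².
In km: r₁ = 1.85 × 1.496×10^8 = 2.7676×10^8 km; r₂ = 10.8 × 1.496×10^8 = 1.61568×10^9 km.
Semi-major axis of the transfer orbit: a_t = (2.7676×10^8 + 1.61568×10^9)/2 = 9.4622×10^8 km.
At r₁ the circular-orbit speed is v₁ = √(μ/r₁) = 21.925 km/s.
On the transfer ellipse at r₁, v² = μ(2/r − 1/a) gives v_p = √[μ(2/r₁ − 1/a_t)] = 28.650 km/s.
First burn Δv₁ = |v_p − v₁| = 6.725 km/s.
Circular speed at r₂: v₂ = √(μ/r₂) = 9.0744 km/s.
Transfer-orbit speed at r₂: v_a = √[μ(2/r₂ − 1/a_t)] = 4.9076 km/s.
Second burn Δv₂ = |v₂ − v_a| = 4.167 km/s.
Δv = Δv₁ + Δv₂ = 6.725 + 4.167 = 10.89 km/s.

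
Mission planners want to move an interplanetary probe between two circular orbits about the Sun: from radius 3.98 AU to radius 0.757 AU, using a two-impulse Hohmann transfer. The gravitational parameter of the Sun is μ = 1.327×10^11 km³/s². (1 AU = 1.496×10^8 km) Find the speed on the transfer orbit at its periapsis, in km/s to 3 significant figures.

In km: r₁ = 3.98 × 1.496×10^8 = 5.95408×10^8 km; r₂ = 0.757 × 1.496×10^8 = 1.132472×10^8 km.
Transfer-ellipse semi-major axis a_t = (r₁ + r₂)/2 = (5.95408×10^8 + 1.132472×10^8)/2 = 3.543276×10^8 km.
At periapsis, r = 1.132472×10^8 km.
Vis-viva: v = √[μ(2/r − 1/a_t)] = √[1.327×10^11 × (2/1.132472×10^8 − 1/3.543276×10^8)] = 44.37 km/s.

v = 44.4 km/s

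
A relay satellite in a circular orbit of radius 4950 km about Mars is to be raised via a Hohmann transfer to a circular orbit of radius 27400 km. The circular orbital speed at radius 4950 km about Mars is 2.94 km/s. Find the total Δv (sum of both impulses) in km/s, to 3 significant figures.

Δv = 1.44 km/s

From the circular-orbit relation v² = μ/r at r = 4950 km: μ = v²r = (2.94)² × 4950 = 42785.8 km³/s².
Semi-major axis of the transfer orbit: a_t = (4950 + 27400)/2 = 16175 km.
Circular speed at r₁: v₁ = √(μ/r₁) = √(42785.8/4950) = 2.9400 km/s.
Transfer-orbit speed at r₁ (vis-viva equation): v_p = √[μ(2/r₁ − 1/a_t)] = 3.8265 km/s.
First burn Δv₁ = |v_p − v₁| = 0.8865 km/s.
Circular speed at r₂: v₂ = √(μ/r₂) = 1.2496 km/s.
Transfer-orbit speed at r₂: v_a = √[μ(2/r₂ − 1/a_t)] = 0.69128 km/s.
Second burn Δv₂ = |v₂ − v_a| = 0.5583 km/s.
Total Δv = Δv₁ + Δv₂ = 1.445 km/s.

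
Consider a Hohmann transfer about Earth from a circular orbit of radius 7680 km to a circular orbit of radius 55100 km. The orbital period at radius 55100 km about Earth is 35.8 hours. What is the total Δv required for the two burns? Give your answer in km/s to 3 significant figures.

From Kepler's third law T² = 4π²r³/μ at r = 55100 km, T = 35.8 hours = 35.8 × 3600 s = 1.2888×10^5 s: μ = 4π²r³/T² = 3.97597×10^5 km³/s².
Transfer-ellipse semi-major axis a_t = (r₁ + r₂)/2 = (7680 + 55100)/2 = 31390 km.
Circular speed at r₁: v₁ = √(μ/r₁) = √(3.97597×10^5/7680) = 7.1952 km/s.
Transfer-orbit speed at r₁ (vis-viva equation): v_p = √[μ(2/r₁ − 1/a_t)] = 9.5328 km/s.
First burn Δv₁ = |v_p − v₁| = 2.3376 km/s.
At r₂, v₂ = √(μ/r₂) = 2.6862 km/s.
Transfer-orbit speed at r₂: v_a = √[μ(2/r₂ − 1/a_t)] = 1.3287 km/s.
Second burn Δv₂ = |v₂ − v_a| = 1.3575 km/s.
Δv = Δv₁ + Δv₂ = 2.3376 + 1.3575 = 3.695 km/s.

Δv = 3.70 km/s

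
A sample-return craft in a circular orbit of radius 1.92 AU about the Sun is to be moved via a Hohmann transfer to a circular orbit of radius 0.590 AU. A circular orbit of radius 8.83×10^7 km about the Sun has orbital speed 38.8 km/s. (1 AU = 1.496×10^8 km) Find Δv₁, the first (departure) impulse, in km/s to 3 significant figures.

Δv₁ = 6.76 km/s

From the circular-orbit relation v² = μ/r at r = 8.83×10^7 km: μ = v²r = (38.8)² × 8.83×10^7 = 1.32930×10^11 km³/s².
In km: r₁ = 1.92 × 1.496×10^8 = 2.87232×10^8 km; r₂ = 0.590 × 1.496×10^8 = 8.8264×10^7 km.
The Hohmann ellipse has a_t = (r₁ + r₂)/2 = 1.87748×10^8 km.
On the circular orbit at r = 2.87232×10^8 km, v_c = √(μ/r) = 21.5127 km/s.
Transfer-orbit speed at the same r (vis-viva, a = a_t): v_t = √[μ(2/r − 1/a_t)] = 14.7503 km/s.
Δv₁ = |v_t − v_c| = |14.7503 − 21.5127| = 6.762 km/s.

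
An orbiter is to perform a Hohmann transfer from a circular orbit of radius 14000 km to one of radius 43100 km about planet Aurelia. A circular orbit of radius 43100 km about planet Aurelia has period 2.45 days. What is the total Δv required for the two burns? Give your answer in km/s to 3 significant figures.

From Kepler's third law T² = 4π²r³/μ at r = 43100 km, T = 2.45 days = 2.45 × 86400 s = 2.1168×10^5 s: μ = 4π²r³/T² = 70539.4 km³/s².
The Hohmann ellipse has a_t = (r₁ + r₂)/2 = 28550 km.
At r₁ the circular-orbit speed is v₁ = √(μ/r₁) = 2.24467 km/s.
On the transfer ellipse at r₁, v² = μ(2/r − 1/a) gives v_p = √[μ(2/r₁ − 1/a_t)] = 2.75796 km/s.
First burn Δv₁ = |v_p − v₁| = 0.513290 km/s.
Circular speed at r₂: v₂ = √(μ/r₂) = 1.279314 km/s.
Transfer-orbit speed at r₂: v_a = √[μ(2/r₂ − 1/a_t)] = 0.8958561 km/s.
Second burn Δv₂ = |v₂ − v_a| = 0.383458 km/s.
Total Δv = Δv₁ + Δv₂ = 0.8967 km/s.

Δv = 0.897 km/s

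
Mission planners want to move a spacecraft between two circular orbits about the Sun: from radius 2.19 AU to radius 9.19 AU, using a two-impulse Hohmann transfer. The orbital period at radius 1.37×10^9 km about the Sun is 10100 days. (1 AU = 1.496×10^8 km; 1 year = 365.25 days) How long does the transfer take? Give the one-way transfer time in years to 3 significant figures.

t = 6.77 years

From Kepler's third law T² = 4π²r³/μ at r = 1.37×10^9 km, T = 10100 days = 10100 × 86400 s = 8.7264×10^8 s: μ = 4π²r³/T² = 1.33306×10^11 km³/s².
In km: r₁ = 2.19 × 1.496×10^8 = 3.27624×10^8 km; r₂ = 9.19 × 1.496×10^8 = 1.374824×10^9 km.
Transfer-ellipse semi-major axis a_t = (r₁ + r₂)/2 = (3.27624×10^8 + 1.374824×10^9)/2 = 8.51224×10^8 km.
By Kepler's third law the transfer-orbit period is T = 2π√(a_t³/μ), so t = T/2 = 2.137×10^8 s.
Converting: 2.137×10^8 s ÷ 3.15576×10^7 s/year (365.25 × 86400) = 6.77 years.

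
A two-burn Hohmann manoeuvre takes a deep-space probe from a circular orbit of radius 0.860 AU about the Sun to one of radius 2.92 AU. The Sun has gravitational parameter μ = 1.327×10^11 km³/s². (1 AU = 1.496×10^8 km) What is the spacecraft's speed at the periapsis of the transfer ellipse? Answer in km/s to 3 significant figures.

In km: r₁ = 0.860 × 1.496×10^8 = 1.28656×10^8 km; r₂ = 2.92 × 1.496×10^8 = 4.36832×10^8 km.
Transfer-ellipse semi-major axis a_t = (r₁ + r₂)/2 = (1.28656×10^8 + 4.36832×10^8)/2 = 2.82744×10^8 km.
At periapsis, r = 1.28656×10^8 km.
Applying v² = μ(2/r − 1/a_t): v = 39.92 km/s.

v = 39.9 km/s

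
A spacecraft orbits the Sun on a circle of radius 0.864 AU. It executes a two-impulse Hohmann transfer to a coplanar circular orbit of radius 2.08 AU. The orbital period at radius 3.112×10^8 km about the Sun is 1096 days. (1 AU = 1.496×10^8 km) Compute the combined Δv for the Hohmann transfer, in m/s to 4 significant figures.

From Kepler's third law T² = 4π²r³/μ at r = 3.112×10^8 km, T = 1096 days = 1096 × 86400 s = 9.46944×10^7 s: μ = 4π²r³/T² = 1.32687×10^11 km³/s².
In km: r₁ = 0.864 × 1.496×10^8 = 1.292544×10^8 km; r₂ = 2.08 × 1.496×10^8 = 3.11168×10^8 km.
The Hohmann ellipse has a_t = (r₁ + r₂)/2 = 2.202112×10^8 km.
Circular speed at r₁: v₁ = √(μ/r₁) = √(1.32687×10^11/1.292544×10^8) = 32.0400 km/s.
On the transfer ellipse at r₁, vis-viva equation gives v_p = √[μ(2/r₁ − 1/a_t)] = 38.0864 km/s.
First burn Δv₁ = |v_p − v₁| = 6.0464 km/s.
At r₂, v₂ = √(μ/r₂) = 20.6499 km/s.
Transfer-orbit speed at r₂: v_a = √[μ(2/r₂ − 1/a_t)] = 15.8205 km/s.
Second burn Δv₂ = |v₂ − v_a| = 4.8294 km/s.
Total Δv = Δv₁ + Δv₂ = 10.88 km/s.

Δv = 10880 m/s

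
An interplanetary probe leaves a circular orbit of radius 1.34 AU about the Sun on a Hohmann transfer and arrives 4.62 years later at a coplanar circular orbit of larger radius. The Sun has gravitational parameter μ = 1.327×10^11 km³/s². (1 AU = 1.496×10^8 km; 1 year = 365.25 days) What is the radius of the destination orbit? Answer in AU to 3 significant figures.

In km: r₁ = 1.34 × 1.496×10^8 = 2.00464×10^8 km.
Transfer time t = 4.62 years × 365.25 × 86400 s = 1.45796112×10^8 s, and t = π√(a_t³/μ).
So a_t = (μ t²/π²)^(1/3) = (1.327×10^11 × (1.45796112×10^8)² / π²)^(1/3) = 6.5870×10^8 km.
Since a_t = (r₁ + r₂)/2, r₂ = 2a_t − r₁ = 2×6.5870×10^8 − 2.00464×10^8 = 1.116936×10^9 km.
In AU: r₂ = 1.116936×10^9 / 1.496×10^8 = 7.47 AU.

r₂ = 7.47 AU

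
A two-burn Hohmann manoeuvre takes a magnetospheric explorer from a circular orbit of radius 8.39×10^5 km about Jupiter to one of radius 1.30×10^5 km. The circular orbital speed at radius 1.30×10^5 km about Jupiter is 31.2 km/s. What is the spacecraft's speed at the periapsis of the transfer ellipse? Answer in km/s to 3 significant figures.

From the circular-orbit relation v² = μ/r at r = 1.30×10^5 km: μ = v²r = (31.2)² × 1.30×10^5 = 1.26547×10^8 km³/s².
The Hohmann ellipse has a_t = (r₁ + r₂)/2 = 4.845×10^5 km.
The periapsis of the transfer ellipse is at r = 1.300×10^5 km.
Vis-viva: v = √[μ(2/r − 1/a_t)] = √[1.26547×10^8 × (2/1.300×10^5 − 1/4.845×10^5)] = 41.06 km/s.

v = 41.1 km/s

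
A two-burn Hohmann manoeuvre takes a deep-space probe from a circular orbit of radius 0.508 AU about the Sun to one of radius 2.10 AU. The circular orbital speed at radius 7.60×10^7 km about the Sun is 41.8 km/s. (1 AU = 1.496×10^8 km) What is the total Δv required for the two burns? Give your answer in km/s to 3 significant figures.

Δv = 19.0 km/s

From the circular-orbit relation v² = μ/r at r = 7.60×10^7 km: μ = v²r = (41.8)² × 7.60×10^7 = 1.32790×10^11 km³/s².
In km: r₁ = 0.508 × 1.496×10^8 = 7.59968×10^7 km; r₂ = 2.10 × 1.496×10^8 = 3.1416×10^8 km.
Transfer-ellipse semi-major axis a_t = (r₁ + r₂)/2 = (7.59968×10^7 + 3.1416×10^8)/2 = 1.950784×10^8 km.
Circular speed at r₁: v₁ = √(μ/r₁) = √(1.32790×10^11/7.59968×10^7) = 41.80088 km/s.
Transfer-orbit speed at r₁ (vis-viva equation): v_p = √[μ(2/r₁ − 1/a_t)] = 53.04644 km/s.
First burn Δv₁ = |v_p − v₁| = 11.246 km/s.
Circular speed at r₂: v₂ = √(μ/r₂) = 20.5593 km/s.
Transfer-orbit speed at r₂: v_a = √[μ(2/r₂ − 1/a_t)] = 12.8322 km/s.
Second burn Δv₂ = |v₂ − v_a| = 7.7271 km/s.
Δv = Δv₁ + Δv₂ = 11.246 + 7.7271 = 18.97 km/s.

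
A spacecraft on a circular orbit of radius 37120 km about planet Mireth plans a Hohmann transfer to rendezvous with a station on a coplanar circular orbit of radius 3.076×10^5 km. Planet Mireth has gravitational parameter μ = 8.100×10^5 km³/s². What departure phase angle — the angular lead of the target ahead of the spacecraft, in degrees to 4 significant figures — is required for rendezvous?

Transfer-ellipse semi-major axis a_t = (r₁ + r₂)/2 = (37120 + 3.076×10^5)/2 = 1.7236×10^5 km.
The half-period of the transfer ellipse is t = π√(a_t³/μ) = 2.498×10^5 s.
Target angular speed ω₂ = √(μ/r₂³) = 5.275×10^-6 rad/s.
Angle swept by the target during transfer: ω₂·t = 1.3177 rad = 75.50°.
Arrival is 180° from departure on the ellipse, so φ = 180° − 75.50° = 104.5°.

φ = 104.5°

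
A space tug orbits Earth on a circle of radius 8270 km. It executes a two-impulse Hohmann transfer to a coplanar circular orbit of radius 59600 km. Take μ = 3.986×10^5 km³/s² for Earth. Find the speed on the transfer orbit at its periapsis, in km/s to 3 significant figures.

v = 9.20 km/s

The Hohmann ellipse has a_t = (r₁ + r₂)/2 = 33935 km.
At periapsis, r = 8270 km.
From the vis-viva equation, v = √[μ(2/r − 1/a_t)] = 9.201 km/s.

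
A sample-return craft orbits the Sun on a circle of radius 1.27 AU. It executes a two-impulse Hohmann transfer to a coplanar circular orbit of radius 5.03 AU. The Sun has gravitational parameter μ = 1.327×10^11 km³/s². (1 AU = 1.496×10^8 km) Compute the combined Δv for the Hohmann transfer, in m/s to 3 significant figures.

Δv = 11800 m/s

In km: r₁ = 1.27 × 1.496×10^8 = 1.89992×10^8 km; r₂ = 5.03 × 1.496×10^8 = 7.52488×10^8 km.
The Hohmann ellipse has a_t = (r₁ + r₂)/2 = 4.7124×10^8 km.
Circular speed at r₁: v₁ = √(μ/r₁) = √(1.327×10^11/1.89992×10^8) = 26.428 km/s.
Transfer-orbit speed at r₁ (vis-viva): v_p = √[μ(2/r₁ − 1/a_t)] = 33.396 km/s.
First burn Δv₁ = |v_p − v₁| = 6.968 km/s.
At r₂, v₂ = √(μ/r₂) = 13.28 km/s.
Transfer-orbit speed at r₂: v_a = √[μ(2/r₂ − 1/a_t)] = 8.432 km/s.
Second burn Δv₂ = |v₂ − v_a| = 4.848 km/s.
Δv = Δv₁ + Δv₂ = 6.968 + 4.848 = 11.82 km/s.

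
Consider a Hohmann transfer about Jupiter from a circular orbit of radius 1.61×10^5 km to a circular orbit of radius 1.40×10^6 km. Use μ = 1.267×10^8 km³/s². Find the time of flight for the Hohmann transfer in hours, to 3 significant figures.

Semi-major axis of the transfer orbit: a_t = (1.610×10^5 + 1.400×10^6)/2 = 7.805×10^5 km.
Transfer time t = π√(a_t³/μ) = π√((7.805×10^5)³ / 1.267×10^8) = 1.925×10^5 s.
Converting: 1.925×10^5 s ÷ 3600 s/hour = 53.5 hours.

t = 53.5 hours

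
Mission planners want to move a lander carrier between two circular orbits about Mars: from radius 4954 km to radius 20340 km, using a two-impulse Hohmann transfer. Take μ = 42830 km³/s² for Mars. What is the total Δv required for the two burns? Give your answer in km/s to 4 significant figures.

Δv = 1.331 km/s

The Hohmann ellipse has a_t = (r₁ + r₂)/2 = 12647 km.
Circular speed at r₁: v₁ = √(μ/r₁) = √(42830/4954) = 2.94033 km/s.
On the transfer ellipse at r₁, vis-viva equation gives v_p = √[μ(2/r₁ − 1/a_t)] = 3.72887 km/s.
First burn Δv₁ = |v_p − v₁| = 0.7885 km/s.
Circular speed at r₂: v₂ = √(μ/r₂) = 1.4511 km/s.
Transfer-orbit speed at r₂: v_a = √[μ(2/r₂ − 1/a_t)] = 0.90820 km/s.
Second burn Δv₂ = |v₂ − v_a| = 0.5429 km/s.
Total Δv = Δv₁ + Δv₂ = 1.331 km/s.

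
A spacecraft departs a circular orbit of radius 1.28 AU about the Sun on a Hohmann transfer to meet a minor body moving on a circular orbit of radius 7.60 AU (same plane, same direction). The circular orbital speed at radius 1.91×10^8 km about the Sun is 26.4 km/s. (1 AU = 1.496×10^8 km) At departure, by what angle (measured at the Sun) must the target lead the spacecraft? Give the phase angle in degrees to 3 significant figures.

φ = 99.6°

From the circular-orbit relation v² = μ/r at r = 1.91×10^8 km: μ = v²r = (26.4)² × 1.91×10^8 = 1.33119×10^11 km³/s².
In km: r₁ = 1.28 × 1.496×10^8 = 1.91488×10^8 km; r₂ = 7.60 × 1.496×10^8 = 1.13696×10^9 km.
The Hohmann ellipse has a_t = (r₁ + r₂)/2 = 6.64224×10^8 km.
Transfer time t = π√(a_t³/μ) = 1.474012×10^8 s.
Target angular speed ω₂ = √(μ/r₂³) = 9.517061×10^-9 rad/s.
Angle swept by the target during transfer: ω₂·t = 1.40283 rad = 80.38°.
Arrival is 180° from departure on the ellipse, so φ = 180° − 80.38° = 99.6°.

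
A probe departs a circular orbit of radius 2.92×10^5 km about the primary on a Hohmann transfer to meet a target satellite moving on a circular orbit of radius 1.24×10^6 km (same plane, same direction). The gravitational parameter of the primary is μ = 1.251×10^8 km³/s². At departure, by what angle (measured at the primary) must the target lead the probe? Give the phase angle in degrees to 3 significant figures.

Transfer-ellipse semi-major axis a_t = (r₁ + r₂)/2 = (2.920×10^5 + 1.240×10^6)/2 = 7.660×10^5 km.
The half-period of the transfer ellipse is t = π√(a_t³/μ) = 1.8831×10^5 s.
Target angular speed ω₂ = √(μ/r₂³) = 8.1002×10^-6 rad/s.
Angle swept by the target during transfer: ω₂·t = 1.5253 rad = 87.39°.
Arrival is 180° from departure on the ellipse, so φ = 180° − 87.39° = 92.6°.

φ = 92.6°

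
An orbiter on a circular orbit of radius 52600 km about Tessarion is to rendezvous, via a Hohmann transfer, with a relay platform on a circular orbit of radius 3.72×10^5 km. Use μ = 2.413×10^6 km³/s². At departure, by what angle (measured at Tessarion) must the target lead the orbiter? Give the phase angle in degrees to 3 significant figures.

φ = 102°

Semi-major axis of the transfer orbit: a_t = (52600 + 3.720×10^5)/2 = 2.123×10^5 km.
Transfer time t = π√(a_t³/μ) = 1.9783×10^5 s.
The target's mean motion on its circular orbit is ω₂ = √(μ/r₂³) = 6.8464×10^-6 rad/s.
Angle swept by the target during transfer: ω₂·t = 1.3544 rad = 77.60°.
The orbiter traverses 180° on the transfer ellipse, so the target must lead by 180° − 77.60° = 102°.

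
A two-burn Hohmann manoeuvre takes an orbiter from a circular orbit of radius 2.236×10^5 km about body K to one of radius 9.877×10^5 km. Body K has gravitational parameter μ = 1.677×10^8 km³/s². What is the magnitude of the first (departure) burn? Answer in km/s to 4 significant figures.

Δv₁ = 7.587 km/s

The Hohmann ellipse has a_t = (r₁ + r₂)/2 = 6.0565×10^5 km.
On the circular orbit at r = 2.236×10^5 km, v_c = √(μ/r) = 27.386 km/s.
Transfer-orbit speed at the same r (vis-viva, a = a_t): v_t = √[μ(2/r − 1/a_t)] = 34.973 km/s.
Δv₁ = |v_t − v_c| = |34.973 − 27.386| = 7.587 km/s.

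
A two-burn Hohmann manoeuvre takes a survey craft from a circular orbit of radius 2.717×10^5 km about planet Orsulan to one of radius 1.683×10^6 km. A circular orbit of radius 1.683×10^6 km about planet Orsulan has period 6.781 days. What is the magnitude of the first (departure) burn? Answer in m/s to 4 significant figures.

From Kepler's third law T² = 4π²r³/μ at r = 1.683×10^6 km, T = 6.781 days = 6.781 × 86400 s = 5.858784×10^5 s: μ = 4π²r³/T² = 5.48273×10^8 km³/s².
Transfer-ellipse semi-major axis a_t = (r₁ + r₂)/2 = (2.717×10^5 + 1.683×10^6)/2 = 9.7735×10^5 km.
On the circular orbit at r = 2.717×10^5 km, v_c = √(μ/r) = 44.92 km/s.
Transfer-orbit speed at the same r (vis-viva, a = a_t): v_t = √[μ(2/r − 1/a_t)] = 58.95 km/s.
Δv₁ = |v_t − v_c| = |58.95 − 44.92| = 14.03 km/s.

Δv₁ = 14030 m/s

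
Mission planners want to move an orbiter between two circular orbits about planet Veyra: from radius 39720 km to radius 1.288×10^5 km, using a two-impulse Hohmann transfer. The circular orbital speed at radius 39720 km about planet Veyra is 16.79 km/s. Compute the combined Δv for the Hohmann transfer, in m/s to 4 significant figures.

From the circular-orbit relation v² = μ/r at r = 39720 km: μ = v²r = (16.79)² × 39720 = 1.11972×10^7 km³/s².
The Hohmann ellipse has a_t = (r₁ + r₂)/2 = 84260 km.
Circular speed at r₁: v₁ = √(μ/r₁) = √(1.11972×10^7/39720) = 16.790 km/s.
On the transfer ellipse at r₁, v² = μ(2/r − 1/a) gives v_p = √[μ(2/r₁ − 1/a_t)] = 20.759 km/s.
First burn Δv₁ = |v_p − v₁| = 3.969 km/s.
At r₂, v₂ = √(μ/r₂) = 9.324 km/s.
Transfer-orbit speed at r₂: v_a = √[μ(2/r₂ − 1/a_t)] = 6.402 km/s.
Second burn Δv₂ = |v₂ − v_a| = 2.922 km/s.
Δv = Δv₁ + Δv₂ = 3.969 + 2.922 = 6.891 km/s.

Δv = 6891 m/s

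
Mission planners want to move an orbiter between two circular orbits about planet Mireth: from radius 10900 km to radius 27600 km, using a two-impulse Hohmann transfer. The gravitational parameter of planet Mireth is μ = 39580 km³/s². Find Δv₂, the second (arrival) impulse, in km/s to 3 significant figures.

Δv₂ = 0.296 km/s

Transfer-ellipse semi-major axis a_t = (r₁ + r₂)/2 = (10900 + 27600)/2 = 19250 km.
Circular speed at r = 27600 km: v_c = √(μ/r) = 1.1975 km/s.
Vis-viva on the transfer ellipse at r = 27600 km gives v_t = √[μ(2/r − 1/a_t)] = 0.90112 km/s.
Δv₂ = |v_t − v_c| = |0.90112 − 1.1975| = 0.2964 km/s.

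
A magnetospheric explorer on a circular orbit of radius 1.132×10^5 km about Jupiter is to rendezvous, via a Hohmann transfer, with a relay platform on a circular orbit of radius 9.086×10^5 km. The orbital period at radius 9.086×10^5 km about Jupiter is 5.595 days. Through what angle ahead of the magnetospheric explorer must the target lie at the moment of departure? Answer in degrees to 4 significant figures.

From Kepler's third law T² = 4π²r³/μ at r = 9.086×10^5 km, T = 5.595 days = 5.595 × 86400 s = 4.83408×10^5 s: μ = 4π²r³/T² = 1.26721×10^8 km³/s².
Transfer-ellipse semi-major axis a_t = (r₁ + r₂)/2 = (1.132×10^5 + 9.086×10^5)/2 = 5.109×10^5 km.
Transfer time t = π√(a_t³/μ) = 1.0191×10^5 s.
Target angular speed ω₂ = √(μ/r₂³) = 1.2998×10^-5 rad/s.
Angle swept by the target during transfer: ω₂·t = 1.32463 rad = 75.90°.
Arrival is 180° from departure on the ellipse, so φ = 180° − 75.90° = 104.1°.

φ = 104.1°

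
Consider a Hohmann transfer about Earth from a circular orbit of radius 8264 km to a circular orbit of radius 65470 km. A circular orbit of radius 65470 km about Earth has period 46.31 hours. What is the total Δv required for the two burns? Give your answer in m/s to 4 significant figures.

From Kepler's third law T² = 4π²r³/μ at r = 65470 km, T = 46.31 hours = 46.31 × 3600 s = 1.66716×10^5 s: μ = 4π²r³/T² = 3.98595×10^5 km³/s².
The Hohmann ellipse has a_t = (r₁ + r₂)/2 = 36867 km.
At r₁ the circular-orbit speed is v₁ = √(μ/r₁) = 6.945 km/s.
On the transfer ellipse at r₁, v² = μ(2/r − 1/a) gives v_p = √[μ(2/r₁ − 1/a_t)] = 9.255 km/s.
First burn Δv₁ = |v_p − v₁| = 2.310 km/s.
At r₂, v₂ = √(μ/r₂) = 2.467 km/s.
Transfer-orbit speed at r₂: v_a = √[μ(2/r₂ − 1/a_t)] = 1.168 km/s.
Second burn Δv₂ = |v₂ − v_a| = 1.299 km/s.
Δv = Δv₁ + Δv₂ = 2.310 + 1.299 = 3.609 km/s.

Δv = 3609 m/s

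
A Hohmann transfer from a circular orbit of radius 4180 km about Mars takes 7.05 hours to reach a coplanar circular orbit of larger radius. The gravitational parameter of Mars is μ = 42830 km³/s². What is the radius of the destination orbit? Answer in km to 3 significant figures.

Transfer time t = 7.05 hours = 25380 s, and t = π√(a_t³/μ).
So a_t = (μ t²/π²)^(1/3) = (42830 × (25380)² / π²)^(1/3) = 14087 km.
Since a_t = (r₁ + r₂)/2, r₂ = 2a_t − r₁ = 2×14087 − 4180 = 23994 km.

r₂ = 24000 km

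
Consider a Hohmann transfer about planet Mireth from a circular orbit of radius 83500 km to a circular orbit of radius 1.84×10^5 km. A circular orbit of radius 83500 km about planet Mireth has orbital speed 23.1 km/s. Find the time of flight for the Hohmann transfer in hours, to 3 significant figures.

From the circular-orbit relation v² = μ/r at r = 83500 km: μ = v²r = (23.1)² × 83500 = 4.45564×10^7 km³/s².
The Hohmann ellipse has a_t = (r₁ + r₂)/2 = 1.3375×10^5 km.
Transfer time t = π√(a_t³/μ) = π√((1.3375×10^5)³ / 4.45564×10^7) = 23020 s.
Converting: 23020 s ÷ 3600 s/hour = 6.39 hours.

t = 6.39 hours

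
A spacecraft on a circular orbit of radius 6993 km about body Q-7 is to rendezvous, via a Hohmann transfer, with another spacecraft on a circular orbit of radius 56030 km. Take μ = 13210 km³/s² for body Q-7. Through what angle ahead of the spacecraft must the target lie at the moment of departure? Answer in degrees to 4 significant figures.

φ = 104.1°

The Hohmann ellipse has a_t = (r₁ + r₂)/2 = 31511.5 km.
The half-period of the transfer ellipse is t = π√(a_t³/μ) = 1.529×10^5 s.
The target's mean motion on its circular orbit is ω₂ = √(μ/r₂³) = 8.666×10^-6 rad/s.
Angle swept by the target during transfer: ω₂·t = 1.325 rad = 75.92°.
The spacecraft traverses 180° on the transfer ellipse, so the target must lead by 180° − 75.92° = 104.1°.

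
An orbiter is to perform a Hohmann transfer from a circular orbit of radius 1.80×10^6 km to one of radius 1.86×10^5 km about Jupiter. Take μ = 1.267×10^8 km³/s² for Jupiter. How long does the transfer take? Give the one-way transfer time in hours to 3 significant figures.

The Hohmann ellipse has a_t = (r₁ + r₂)/2 = 9.930×10^5 km.
Transfer time t = π√(a_t³/μ) = π√((9.930×10^5)³ / 1.267×10^8) = 2.762×10^5 s.
Converting: 2.762×10^5 s ÷ 3600 s/hour = 76.7 hours.

t = 76.7 hours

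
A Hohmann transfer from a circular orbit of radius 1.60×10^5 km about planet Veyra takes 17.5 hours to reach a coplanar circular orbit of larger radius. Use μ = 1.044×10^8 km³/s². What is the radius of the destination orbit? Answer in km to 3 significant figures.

Transfer time t = 17.5 hours = 63000 s, and t = π√(a_t³/μ).
So a_t = (μ t²/π²)^(1/3) = (1.044×10^8 × (63000)² / π²)^(1/3) = 3.4756×10^5 km.
Since a_t = (r₁ + r₂)/2, r₂ = 2a_t − r₁ = 2×3.4756×10^5 − 1.600×10^5 = 5.3512×10^5 km.

r₂ = 5.35×10^5 km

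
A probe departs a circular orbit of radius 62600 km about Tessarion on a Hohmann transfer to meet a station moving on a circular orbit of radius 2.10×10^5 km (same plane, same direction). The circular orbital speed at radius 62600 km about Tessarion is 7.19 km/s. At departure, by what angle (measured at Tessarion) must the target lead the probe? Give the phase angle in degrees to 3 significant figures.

φ = 85.9°

From the circular-orbit relation v² = μ/r at r = 62600 km: μ = v²r = (7.19)² × 62600 = 3.23618×10^6 km³/s².
Transfer-ellipse semi-major axis a_t = (r₁ + r₂)/2 = (62600 + 2.100×10^5)/2 = 1.363×10^5 km.
Transfer time t = π√(a_t³/μ) = 87877 s.
The target's mean motion on its circular orbit is ω₂ = √(μ/r₂³) = 1.8693×10^-5 rad/s.
Angle swept by the target during transfer: ω₂·t = 1.6427 rad = 94.12°.
The probe traverses 180° on the transfer ellipse, so the target must lead by 180° − 94.12° = 85.9°.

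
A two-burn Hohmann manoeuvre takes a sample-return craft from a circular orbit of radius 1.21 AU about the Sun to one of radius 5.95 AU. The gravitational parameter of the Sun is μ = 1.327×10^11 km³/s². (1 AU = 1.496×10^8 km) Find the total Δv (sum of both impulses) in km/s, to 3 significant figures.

In km: r₁ = 1.21 × 1.496×10^8 = 1.81016×10^8 km; r₂ = 5.95 × 1.496×10^8 = 8.9012×10^8 km.
Semi-major axis of the transfer orbit: a_t = (1.81016×10^8 + 8.9012×10^8)/2 = 5.35568×10^8 km.
Circular speed at r₁: v₁ = √(μ/r₁) = √(1.327×10^11/1.81016×10^8) = 27.08 km/s.
On the transfer ellipse at r₁, vis-viva equation gives v_p = √[μ(2/r₁ − 1/a_t)] = 34.91 km/s.
First burn Δv₁ = |v_p − v₁| = 7.830 km/s.
Circular speed at r₂: v₂ = √(μ/r₂) = 12.2099 km/s.
Transfer-orbit speed at r₂: v_a = √[μ(2/r₂ − 1/a_t)] = 7.09843 km/s.
Second burn Δv₂ = |v₂ − v_a| = 5.111 km/s.
Δv = Δv₁ + Δv₂ = 7.830 + 5.111 = 12.94 km/s.

Δv = 12.9 km/s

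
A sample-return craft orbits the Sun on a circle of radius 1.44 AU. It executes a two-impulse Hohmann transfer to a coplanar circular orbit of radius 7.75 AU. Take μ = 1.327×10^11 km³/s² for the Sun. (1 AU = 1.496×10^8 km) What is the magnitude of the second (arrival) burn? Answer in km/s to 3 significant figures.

In km: r₁ = 1.44 × 1.496×10^8 = 2.15424×10^8 km; r₂ = 7.75 × 1.496×10^8 = 1.1594×10^9 km.
Transfer-ellipse semi-major axis a_t = (r₁ + r₂)/2 = (2.15424×10^8 + 1.1594×10^9)/2 = 6.87412×10^8 km.
Circular speed at r = 1.1594×10^9 km: v_c = √(μ/r) = 10.698 km/s.
Vis-viva on the transfer ellipse at r = 1.1594×10^9 km gives v_t = √[μ(2/r − 1/a_t)] = 5.9890 km/s.
Δv₂ = |v_t − v_c| = |5.9890 − 10.698| = 4.709 km/s.

Δv₂ = 4.71 km/s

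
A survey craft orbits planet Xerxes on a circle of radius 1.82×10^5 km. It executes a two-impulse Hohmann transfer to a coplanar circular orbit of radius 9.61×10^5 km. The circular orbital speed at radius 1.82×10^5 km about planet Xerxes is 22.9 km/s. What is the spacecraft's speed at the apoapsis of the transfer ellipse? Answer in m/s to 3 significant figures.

v = 5620 m/s

From the circular-orbit relation v² = μ/r at r = 1.82×10^5 km: μ = v²r = (22.9)² × 1.82×10^5 = 9.54426×10^7 km³/s².
The Hohmann ellipse has a_t = (r₁ + r₂)/2 = 5.715×10^5 km.
The apoapsis of the transfer ellipse is at r = 9.610×10^5 km.
From the vis-viva equation, v = √[μ(2/r − 1/a_t)] = 5.624 km/s.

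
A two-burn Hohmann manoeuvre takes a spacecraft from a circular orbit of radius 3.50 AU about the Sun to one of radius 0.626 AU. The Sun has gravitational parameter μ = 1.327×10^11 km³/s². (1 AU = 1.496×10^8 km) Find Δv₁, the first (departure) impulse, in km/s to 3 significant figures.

Δv₁ = 7.15 km/s

In km: r₁ = 3.50 × 1.496×10^8 = 5.236×10^8 km; r₂ = 0.626 × 1.496×10^8 = 9.36496×10^7 km.
Semi-major axis of the transfer orbit: a_t = (5.236×10^8 + 9.36496×10^7)/2 = 3.086248×10^8 km.
On the circular orbit at r = 5.236×10^8 km, v_c = √(μ/r) = 15.9197 km/s.
Vis-viva on the transfer ellipse at r = 5.236×10^8 km gives v_t = √[μ(2/r − 1/a_t)] = 8.76947 km/s.
Δv₁ = |v_t − v_c| = |8.76947 − 15.9197| = 7.150 km/s.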